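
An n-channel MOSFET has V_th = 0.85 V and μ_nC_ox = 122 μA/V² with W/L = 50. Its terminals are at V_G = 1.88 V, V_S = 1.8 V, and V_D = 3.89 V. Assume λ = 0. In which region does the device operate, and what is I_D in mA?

V_GS = V_G − V_S = 1.88 − 1.8 = 0.08 V; V_DS = V_D − V_S = 3.89 − 1.8 = 2.09 V.
V_GS = 0.08 V < V_th = 0.85 V, so the transistor is in cutoff.

Cutoff; I_D = 0 mA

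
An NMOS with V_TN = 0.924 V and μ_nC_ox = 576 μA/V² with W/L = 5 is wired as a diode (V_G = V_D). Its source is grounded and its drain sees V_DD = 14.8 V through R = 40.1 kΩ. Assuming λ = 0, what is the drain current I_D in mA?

With gate tied to drain, V_GS = V_DS ≥ V_GS − V_TN, so the device is in saturation.
k_n = μ_nC_ox · (W/L) = 2.88 mA/V².
KCL at the drain: ½ k_n (V_GS − V_TN)² = (V_DD − V_GS)/R.
Let x = V_GS − 0.924. Then 57.7 x² + x − 13.88 = 0, giving x = 0.482 V (positive root), so V_GS = 1.41 V.
I_D = (V_DD − V_GS)/R = (14.8 − 1.41) / 40.1 = 0.334 mA.

I_D = 0.334 mA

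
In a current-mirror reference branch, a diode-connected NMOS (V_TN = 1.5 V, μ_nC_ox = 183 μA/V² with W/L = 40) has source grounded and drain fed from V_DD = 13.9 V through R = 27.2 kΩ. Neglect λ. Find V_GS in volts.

With gate tied to drain, V_GS = V_DS ≥ V_GS − V_TN, so the device is in saturation.
k_n = μ_nC_ox · (W/L) = 7.32 mA/V².
KCL at the drain: ½ k_n (V_GS − V_TN)² = (V_DD − V_GS)/R.
Let x = V_GS − 1.5. Then 99.6 x² + x − 12.4 = 0, giving x = 0.348 V (positive root), so V_GS = 1.85 V.
I_D = (V_DD − V_GS)/R = (13.9 − 1.85) / 27.2 = 0.443 mA.

V_GS = 1.85 V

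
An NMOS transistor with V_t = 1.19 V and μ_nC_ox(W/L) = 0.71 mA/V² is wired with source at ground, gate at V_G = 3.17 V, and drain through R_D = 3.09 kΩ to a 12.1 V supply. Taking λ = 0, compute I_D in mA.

V_GS = V_G = 3.17 V, so V_ov = 3.17 − 1.19 = 1.98 V.
Assume saturation: I_D = ½ k_n V_ov² = 0.5 × 0.71 × 1.98² = 1.39 mA, giving V_DS = V_DD − I_D R_D = 12.1 − 1.39 × 3.09 = 7.8 V.
V_DS = 7.8 V ≥ V_ov = 1.98 V, confirming saturation.

I_D = 1.39 mA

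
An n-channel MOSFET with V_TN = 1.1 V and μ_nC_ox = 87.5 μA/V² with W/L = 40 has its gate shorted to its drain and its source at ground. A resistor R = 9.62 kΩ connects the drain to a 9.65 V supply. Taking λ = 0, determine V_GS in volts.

V_GS = 1.78 V

With gate tied to drain, V_GS = V_DS ≥ V_GS − V_TN, so the device is in saturation.
k_n = μ_nC_ox · (W/L) = 3.5 mA/V².
KCL at the drain: ½ k_n (V_GS − V_TN)² = (V_DD − V_GS)/R.
Let x = V_GS − 1.1. Then 16.8 x² + x − 8.55 = 0, giving x = 0.684 V (positive root), so V_GS = 1.78 V.
I_D = (V_DD − V_GS)/R = (9.65 − 1.78) / 9.62 = 0.818 mA.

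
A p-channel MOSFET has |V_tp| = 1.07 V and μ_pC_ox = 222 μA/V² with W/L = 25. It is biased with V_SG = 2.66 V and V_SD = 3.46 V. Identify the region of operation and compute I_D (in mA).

k_p = μ_pC_ox · (W/L) = 5.55 mA/V².
V_ov = V_SG − |V_tp| = 2.66 − 1.07 = 1.59 V.
Since V_SD = 3.46 V ≥ V_ov = 1.59 V, the device is in saturation.
I_D = ½ k_p V_ov² = 0.5 × 5.55 × 1.59² = 7.02 mA.

Saturation; I_D = 7.02 mA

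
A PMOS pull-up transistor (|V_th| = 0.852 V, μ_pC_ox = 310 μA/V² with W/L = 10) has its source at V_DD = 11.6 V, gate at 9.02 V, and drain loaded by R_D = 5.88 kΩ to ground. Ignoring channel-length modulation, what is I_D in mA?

I_D = 1.90 mA

V_SG = V_DD − V_G = 11.6 − 9.02 = 2.58 V, so V_ov = 2.58 − 0.852 = 1.73 V.
k_p = μ_pC_ox · (W/L) = 3.1 mA/V².
Assume saturation: I_D = ½ k_p V_ov² = 0.5 × 3.1 × 1.73² = 4.63 mA, giving V_SD = V_DD − I_D R_D = 11.6 − 4.63 × 5.88 = -15.6 V.
But -15.6 V < V_ov = 1.73 V, so the device is actually in triode.
In triode I_D = k_p[V_ov V_SD − ½ V_SD²] and I_D = (V_DD − V_SD)/R_D. Equating: 9.11 V_SD² − 32.5 V_SD + 11.6 = 0, giving V_SD = 0.402 V (the root below V_ov).
I_D = (11.6 − 0.402) / 5.88 = 1.9 mA.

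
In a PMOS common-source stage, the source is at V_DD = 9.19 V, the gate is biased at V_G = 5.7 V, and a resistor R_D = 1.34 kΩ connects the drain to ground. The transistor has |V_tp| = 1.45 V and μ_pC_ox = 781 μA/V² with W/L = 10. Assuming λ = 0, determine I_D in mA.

I_D = 6.51 mA

V_SG = V_DD − V_G = 9.19 − 5.7 = 3.49 V, so V_ov = 3.49 − 1.45 = 2.04 V.
k_p = μ_pC_ox · (W/L) = 7.81 mA/V².
Assume saturation: I_D = ½ k_p V_ov² = 0.5 × 7.81 × 2.04² = 16.3 mA, giving V_SD = V_DD − I_D R_D = 9.19 − 16.3 × 1.34 = -12.6 V.
But -12.6 V < V_ov = 2.04 V, so the device is actually in triode.
In triode I_D = k_p[V_ov V_SD − ½ V_SD²] and I_D = (V_DD − V_SD)/R_D. Equating: 5.23 V_SD² − 22.35 V_SD + 9.19 = 0, giving V_SD = 0.461 V (the root below V_ov).
I_D = (9.19 − 0.461) / 1.34 = 6.51 mA.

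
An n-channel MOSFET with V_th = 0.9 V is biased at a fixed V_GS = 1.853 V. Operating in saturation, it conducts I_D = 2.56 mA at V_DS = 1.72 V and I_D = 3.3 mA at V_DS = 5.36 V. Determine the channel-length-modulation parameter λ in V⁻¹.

λ = 0.0920 V⁻¹

With V_GS fixed, I_D ∝ (1 + λ V_DS) in saturation, so I_D2/I_D1 = (1 + λ V_DS2)/(1 + λ V_DS1).
3.3/2.56 = 1.289 = (1 + 5.36 λ)/(1 + 1.72 λ).
Solving: λ (I_D1 V_DS2 − I_D2 V_DS1) = I_D2 − I_D1, so λ = (3.3 − 2.56) / (2.56 × 5.36 − 3.3 × 1.72) = 0.74 / 8.05 = 0.092 V⁻¹.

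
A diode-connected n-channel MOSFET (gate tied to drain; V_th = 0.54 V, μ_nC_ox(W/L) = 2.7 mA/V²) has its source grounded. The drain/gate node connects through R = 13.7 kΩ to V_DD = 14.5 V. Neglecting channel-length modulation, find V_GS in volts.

With gate tied to drain, V_GS = V_DS ≥ V_GS − V_th, so the device is in saturation.
KCL at the drain: ½ k_n (V_GS − V_th)² = (V_DD − V_GS)/R.
Let x = V_GS − 0.54. Then 18.5 x² + x − 13.96 = 0, giving x = 0.842 V (positive root), so V_GS = 1.38 V.
I_D = (V_DD − V_GS)/R = (14.5 − 1.38) / 13.7 = 0.958 mA.

V_GS = 1.38 V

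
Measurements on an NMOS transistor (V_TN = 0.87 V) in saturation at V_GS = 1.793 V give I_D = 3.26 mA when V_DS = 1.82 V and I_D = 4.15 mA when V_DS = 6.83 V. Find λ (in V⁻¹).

λ = 0.0605 V⁻¹

With V_GS fixed, I_D ∝ (1 + λ V_DS) in saturation, so I_D2/I_D1 = (1 + λ V_DS2)/(1 + λ V_DS1).
4.15/3.26 = 1.273 = (1 + 6.83 λ)/(1 + 1.82 λ).
Solving: λ (I_D1 V_DS2 − I_D2 V_DS1) = I_D2 − I_D1, so λ = (4.15 − 3.26) / (3.26 × 6.83 − 4.15 × 1.82) = 0.89 / 14.7 = 0.0605 V⁻¹.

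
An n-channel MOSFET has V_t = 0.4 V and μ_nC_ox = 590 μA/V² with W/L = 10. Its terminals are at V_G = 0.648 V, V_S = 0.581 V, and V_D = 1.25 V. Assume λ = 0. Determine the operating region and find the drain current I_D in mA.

Cutoff; I_D = 0 mA

V_GS = V_G − V_S = 0.648 − 0.581 = 0.067 V; V_DS = V_D − V_S = 1.25 − 0.581 = 0.669 V.
V_GS = 0.067 V < V_t = 0.4 V, so the transistor is in cutoff.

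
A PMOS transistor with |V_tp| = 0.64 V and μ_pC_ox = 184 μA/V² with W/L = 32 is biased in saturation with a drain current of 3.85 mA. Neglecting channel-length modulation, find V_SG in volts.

V_SG = 1.78 V

k_p = μ_pC_ox · (W/L) = 5.888 mA/V².
In saturation I_D = ½ k_p (V_SG − |V_tp|)², so V_SG − |V_tp| = √(2 I_D / k_p) = √(2 × 3.85 / 5.888) = 1.14 V.
V_SG = 0.64 + 1.14 = 1.78 V.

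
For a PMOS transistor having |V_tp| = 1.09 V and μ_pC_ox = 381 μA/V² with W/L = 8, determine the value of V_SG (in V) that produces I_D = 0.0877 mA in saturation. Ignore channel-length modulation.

k_p = μ_pC_ox · (W/L) = 3.048 mA/V².
In saturation I_D = ½ k_p (V_SG − |V_tp|)², so V_SG − |V_tp| = √(2 I_D / k_p) = √(2 × 0.0877 / 3.048) = 0.24 V.
V_SG = 1.09 + 0.24 = 1.33 V.

V_SG = 1.33 V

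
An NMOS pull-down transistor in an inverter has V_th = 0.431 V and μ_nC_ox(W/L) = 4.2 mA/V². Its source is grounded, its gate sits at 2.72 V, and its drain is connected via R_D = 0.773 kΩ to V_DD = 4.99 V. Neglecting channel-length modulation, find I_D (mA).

V_GS = V_G = 2.72 V, so V_ov = 2.72 − 0.431 = 2.29 V.
Assume saturation: I_D = ½ k_n V_ov² = 0.5 × 4.2 × 2.29² = 11 mA, giving V_DS = V_DD − I_D R_D = 4.99 − 11 × 0.773 = -3.52 V.
But -3.52 V < V_ov = 2.29 V, so the device is actually in triode.
In triode I_D = k_n[V_ov V_DS − ½ V_DS²] and I_D = (V_DD − V_DS)/R_D. Equating: 1.62 V_DS² − 8.431 V_DS + 4.99 = 0, giving V_DS = 0.681 V (the root below V_ov).
I_D = (4.99 − 0.681) / 0.773 = 5.57 mA.

I_D = 5.57 mA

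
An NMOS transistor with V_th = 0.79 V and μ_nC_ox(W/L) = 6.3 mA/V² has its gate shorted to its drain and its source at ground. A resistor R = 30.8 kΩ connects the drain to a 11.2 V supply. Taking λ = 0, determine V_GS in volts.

V_GS = 1.11 V

With gate tied to drain, V_GS = V_DS ≥ V_GS − V_th, so the device is in saturation.
KCL at the drain: ½ k_n (V_GS − V_th)² = (V_DD − V_GS)/R.
Let x = V_GS − 0.79. Then 97 x² + x − 10.41 = 0, giving x = 0.322 V (positive root), so V_GS = 1.11 V.
I_D = (V_DD − V_GS)/R = (11.2 − 1.11) / 30.8 = 0.328 mA.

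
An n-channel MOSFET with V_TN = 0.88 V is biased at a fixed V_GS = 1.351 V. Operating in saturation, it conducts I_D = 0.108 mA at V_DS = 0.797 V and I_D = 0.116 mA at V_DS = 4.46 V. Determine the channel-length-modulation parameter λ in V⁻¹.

λ = 0.0206 V⁻¹

With V_GS fixed, I_D ∝ (1 + λ V_DS) in saturation, so I_D2/I_D1 = (1 + λ V_DS2)/(1 + λ V_DS1).
0.116/0.108 = 1.074 = (1 + 4.46 λ)/(1 + 0.797 λ).
Solving: λ (I_D1 V_DS2 − I_D2 V_DS1) = I_D2 − I_D1, so λ = (0.116 − 0.108) / (0.108 × 4.46 − 0.116 × 0.797) = 0.008 / 0.389 = 0.0206 V⁻¹.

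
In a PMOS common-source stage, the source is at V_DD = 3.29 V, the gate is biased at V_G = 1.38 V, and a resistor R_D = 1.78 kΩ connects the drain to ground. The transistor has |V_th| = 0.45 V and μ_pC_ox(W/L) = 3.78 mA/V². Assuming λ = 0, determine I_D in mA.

V_SG = V_DD − V_G = 3.29 − 1.38 = 1.91 V, so V_ov = 1.91 − 0.45 = 1.46 V.
Assume saturation: I_D = ½ k_p V_ov² = 0.5 × 3.78 × 1.46² = 4.03 mA, giving V_SD = V_DD − I_D R_D = 3.29 − 4.03 × 1.78 = -3.88 V.
But -3.88 V < V_ov = 1.46 V, so the device is actually in triode.
In triode I_D = k_p[V_ov V_SD − ½ V_SD²] and I_D = (V_DD − V_SD)/R_D. Equating: 3.36 V_SD² − 10.82 V_SD + 3.29 = 0, giving V_SD = 0.34 V (the root below V_ov).
I_D = (3.29 − 0.34) / 1.78 = 1.66 mA.

I_D = 1.66 mA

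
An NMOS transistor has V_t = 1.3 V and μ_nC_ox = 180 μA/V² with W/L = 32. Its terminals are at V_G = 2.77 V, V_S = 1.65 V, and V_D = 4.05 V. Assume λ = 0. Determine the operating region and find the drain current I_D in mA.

Cutoff; I_D = 0 mA

V_GS = V_G − V_S = 2.77 − 1.65 = 1.12 V; V_DS = V_D − V_S = 4.05 − 1.65 = 2.4 V.
V_GS = 1.12 V < V_t = 1.3 V, so the transistor is in cutoff.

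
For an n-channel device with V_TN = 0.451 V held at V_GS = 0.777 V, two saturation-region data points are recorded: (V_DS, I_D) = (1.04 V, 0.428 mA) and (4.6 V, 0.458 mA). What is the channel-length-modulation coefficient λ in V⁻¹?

λ = 0.0201 V⁻¹

With V_GS fixed, I_D ∝ (1 + λ V_DS) in saturation, so I_D2/I_D1 = (1 + λ V_DS2)/(1 + λ V_DS1).
0.458/0.428 = 1.07 = (1 + 4.6 λ)/(1 + 1.04 λ).
Solving: λ (I_D1 V_DS2 − I_D2 V_DS1) = I_D2 − I_D1, so λ = (0.458 − 0.428) / (0.428 × 4.6 − 0.458 × 1.04) = 0.03 / 1.49 = 0.0201 V⁻¹.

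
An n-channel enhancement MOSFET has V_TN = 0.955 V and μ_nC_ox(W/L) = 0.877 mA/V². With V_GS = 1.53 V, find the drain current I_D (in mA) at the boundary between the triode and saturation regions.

I_D = 0.145 mA

At the boundary V_DS = V_ov = V_GS − V_TN = 1.53 − 0.955 = 0.575 V.
I_D = ½ k_n V_ov² = 0.5 × 0.877 × 0.575² = 0.145 mA.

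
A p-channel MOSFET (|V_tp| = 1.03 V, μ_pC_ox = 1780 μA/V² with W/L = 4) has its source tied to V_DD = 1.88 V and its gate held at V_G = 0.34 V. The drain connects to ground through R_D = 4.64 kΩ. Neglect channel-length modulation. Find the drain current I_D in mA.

V_SG = V_DD − V_G = 1.88 − 0.34 = 1.54 V, so V_ov = 1.54 − 1.03 = 0.51 V.
k_p = μ_pC_ox · (W/L) = 7.12 mA/V².
Assume saturation: I_D = ½ k_p V_ov² = 0.5 × 7.12 × 0.51² = 0.926 mA, giving V_SD = V_DD − I_D R_D = 1.88 − 0.926 × 4.64 = -2.42 V.
But -2.42 V < V_ov = 0.51 V, so the device is actually in triode.
In triode I_D = k_p[V_ov V_SD − ½ V_SD²] and I_D = (V_DD − V_SD)/R_D. Equating: 16.5 V_SD² − 17.85 V_SD + 1.88 = 0, giving V_SD = 0.118 V (the root below V_ov).
I_D = (1.88 − 0.118) / 4.64 = 0.38 mA.

I_D = 0.380 mA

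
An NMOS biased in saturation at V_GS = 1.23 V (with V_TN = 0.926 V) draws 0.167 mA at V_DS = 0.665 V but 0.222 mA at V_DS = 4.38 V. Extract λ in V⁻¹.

With V_GS fixed, I_D ∝ (1 + λ V_DS) in saturation, so I_D2/I_D1 = (1 + λ V_DS2)/(1 + λ V_DS1).
0.222/0.167 = 1.329 = (1 + 4.38 λ)/(1 + 0.665 λ).
Solving: λ (I_D1 V_DS2 − I_D2 V_DS1) = I_D2 − I_D1, so λ = (0.222 − 0.167) / (0.167 × 4.38 − 0.222 × 0.665) = 0.055 / 0.584 = 0.0942 V⁻¹.

λ = 0.0942 V⁻¹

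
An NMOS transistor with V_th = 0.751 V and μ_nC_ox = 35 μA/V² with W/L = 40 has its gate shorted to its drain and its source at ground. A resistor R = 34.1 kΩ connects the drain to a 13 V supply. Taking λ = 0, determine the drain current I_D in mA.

I_D = 0.339 mA

With gate tied to drain, V_GS = V_DS ≥ V_GS − V_th, so the device is in saturation.
k_n = μ_nC_ox · (W/L) = 1.4 mA/V².
KCL at the drain: ½ k_n (V_GS − V_th)² = (V_DD − V_GS)/R.
Let x = V_GS − 0.751. Then 23.9 x² + x − 12.25 = 0, giving x = 0.696 V (positive root), so V_GS = 1.45 V.
I_D = (V_DD − V_GS)/R = (13 − 1.45) / 34.1 = 0.339 mA.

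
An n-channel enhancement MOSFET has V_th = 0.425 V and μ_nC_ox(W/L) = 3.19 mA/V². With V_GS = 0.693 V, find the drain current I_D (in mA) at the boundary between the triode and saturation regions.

At the boundary V_DS = V_ov = V_GS − V_th = 0.693 − 0.425 = 0.268 V.
I_D = ½ k_n V_ov² = 0.5 × 3.19 × 0.268² = 0.115 mA.

I_D = 0.115 mA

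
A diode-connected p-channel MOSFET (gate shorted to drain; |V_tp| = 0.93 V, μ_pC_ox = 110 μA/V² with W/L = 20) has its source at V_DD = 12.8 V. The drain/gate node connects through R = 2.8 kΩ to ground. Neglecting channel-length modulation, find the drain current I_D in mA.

With gate tied to drain, V_SG = V_SD ≥ V_SG − |V_tp|, so the device is in saturation.
k_p = μ_pC_ox · (W/L) = 2.2 mA/V².
KCL at the drain: ½ k_p (V_SG − |V_tp|)² = (V_DD − V_SG)/R.
Let x = V_SG − 0.93. Then 3.08 x² + x − 11.87 = 0, giving x = 1.81 V (positive root), so V_SG = 2.74 V.
I_D = (V_DD − V_SG)/R = (12.8 − 2.74) / 2.8 = 3.59 mA.

I_D = 3.59 mA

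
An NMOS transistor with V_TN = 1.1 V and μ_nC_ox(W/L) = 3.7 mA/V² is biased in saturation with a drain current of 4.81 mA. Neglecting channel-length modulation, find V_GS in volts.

V_GS = 2.71 V

In saturation I_D = ½ k_n (V_GS − V_TN)², so V_GS − V_TN = √(2 I_D / k_n) = √(2 × 4.81 / 3.7) = 1.61 V.
V_GS = 1.1 + 1.61 = 2.71 V.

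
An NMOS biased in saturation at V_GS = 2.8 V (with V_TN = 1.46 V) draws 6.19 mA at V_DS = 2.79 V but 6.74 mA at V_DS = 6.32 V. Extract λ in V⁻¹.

λ = 0.0271 V⁻¹

With V_GS fixed, I_D ∝ (1 + λ V_DS) in saturation, so I_D2/I_D1 = (1 + λ V_DS2)/(1 + λ V_DS1).
6.74/6.19 = 1.089 = (1 + 6.32 λ)/(1 + 2.79 λ).
Solving: λ (I_D1 V_DS2 − I_D2 V_DS1) = I_D2 − I_D1, so λ = (6.74 − 6.19) / (6.19 × 6.32 − 6.74 × 2.79) = 0.55 / 20.3 = 0.0271 V⁻¹.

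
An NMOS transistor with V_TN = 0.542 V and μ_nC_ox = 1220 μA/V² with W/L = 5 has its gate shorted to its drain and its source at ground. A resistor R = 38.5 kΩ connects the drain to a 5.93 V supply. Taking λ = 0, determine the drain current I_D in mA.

With gate tied to drain, V_GS = V_DS ≥ V_GS − V_TN, so the device is in saturation.
k_n = μ_nC_ox · (W/L) = 6.1 mA/V².
KCL at the drain: ½ k_n (V_GS − V_TN)² = (V_DD − V_GS)/R.
Let x = V_GS − 0.542. Then 117 x² + x − 5.388 = 0, giving x = 0.21 V (positive root), so V_GS = 0.752 V.
I_D = (V_DD − V_GS)/R = (5.93 − 0.752) / 38.5 = 0.134 mA.

I_D = 0.134 mA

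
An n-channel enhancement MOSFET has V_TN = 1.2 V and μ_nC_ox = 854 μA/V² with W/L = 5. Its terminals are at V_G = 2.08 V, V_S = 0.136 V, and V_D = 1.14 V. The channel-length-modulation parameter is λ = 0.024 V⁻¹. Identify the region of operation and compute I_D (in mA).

Saturation; I_D = 1.21 mA

V_GS = V_G − V_S = 2.08 − 0.136 = 1.94 V; V_DS = V_D − V_S = 1.14 − 0.136 = 1 V.
k_n = μ_nC_ox · (W/L) = 4.27 mA/V².
V_ov = V_GS − V_TN = 1.94 − 1.2 = 0.744 V.
Since V_DS = 1 V ≥ V_ov = 0.744 V, the device is in saturation.
I_D = ½ k_n V_ov² (1 + λ V_DS) = 0.5 × 4.27 × 0.744² × (1 + 0.024 × 1) = 1.21 mA.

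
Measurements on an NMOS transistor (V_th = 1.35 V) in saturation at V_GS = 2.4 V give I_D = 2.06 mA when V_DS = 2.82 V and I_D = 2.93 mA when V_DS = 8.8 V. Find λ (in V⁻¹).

λ = 0.0882 V⁻¹

With V_GS fixed, I_D ∝ (1 + λ V_DS) in saturation, so I_D2/I_D1 = (1 + λ V_DS2)/(1 + λ V_DS1).
2.93/2.06 = 1.422 = (1 + 8.8 λ)/(1 + 2.82 λ).
Solving: λ (I_D1 V_DS2 − I_D2 V_DS1) = I_D2 − I_D1, so λ = (2.93 − 2.06) / (2.06 × 8.8 − 2.93 × 2.82) = 0.87 / 9.87 = 0.0882 V⁻¹.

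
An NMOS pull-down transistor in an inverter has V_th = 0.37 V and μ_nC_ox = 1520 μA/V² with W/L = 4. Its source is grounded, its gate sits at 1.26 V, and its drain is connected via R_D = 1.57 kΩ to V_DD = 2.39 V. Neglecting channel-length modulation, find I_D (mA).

V_GS = V_G = 1.26 V, so V_ov = 1.26 − 0.37 = 0.89 V.
k_n = μ_nC_ox · (W/L) = 6.08 mA/V².
Assume saturation: I_D = ½ k_n V_ov² = 0.5 × 6.08 × 0.89² = 2.41 mA, giving V_DS = V_DD − I_D R_D = 2.39 − 2.41 × 1.57 = -1.39 V.
But -1.39 V < V_ov = 0.89 V, so the device is actually in triode.
In triode I_D = k_n[V_ov V_DS − ½ V_DS²] and I_D = (V_DD − V_DS)/R_D. Equating: 4.77 V_DS² − 9.496 V_DS + 2.39 = 0, giving V_DS = 0.296 V (the root below V_ov).
I_D = (2.39 − 0.296) / 1.57 = 1.33 mA.

I_D = 1.33 mA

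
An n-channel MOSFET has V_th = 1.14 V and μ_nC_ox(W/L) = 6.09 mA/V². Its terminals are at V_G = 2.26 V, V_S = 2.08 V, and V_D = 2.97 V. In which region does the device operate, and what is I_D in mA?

Cutoff; I_D = 0 mA

V_GS = V_G − V_S = 2.26 − 2.08 = 0.18 V; V_DS = V_D − V_S = 2.97 − 2.08 = 0.89 V.
V_GS = 0.18 V < V_th = 1.14 V, so the transistor is in cutoff.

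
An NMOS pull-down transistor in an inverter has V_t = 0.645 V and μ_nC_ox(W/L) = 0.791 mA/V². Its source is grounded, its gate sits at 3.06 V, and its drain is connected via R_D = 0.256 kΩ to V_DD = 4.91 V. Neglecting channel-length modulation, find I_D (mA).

V_GS = V_G = 3.06 V, so V_ov = 3.06 − 0.645 = 2.42 V.
Assume saturation: I_D = ½ k_n V_ov² = 0.5 × 0.791 × 2.42² = 2.31 mA, giving V_DS = V_DD − I_D R_D = 4.91 − 2.31 × 0.256 = 4.32 V.
V_DS = 4.32 V ≥ V_ov = 2.42 V, confirming saturation.

I_D = 2.31 mA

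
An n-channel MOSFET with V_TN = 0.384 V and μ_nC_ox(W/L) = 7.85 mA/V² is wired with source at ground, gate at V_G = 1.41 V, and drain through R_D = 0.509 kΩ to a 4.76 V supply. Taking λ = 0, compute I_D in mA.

V_GS = V_G = 1.41 V, so V_ov = 1.41 − 0.384 = 1.03 V.
Assume saturation: I_D = ½ k_n V_ov² = 0.5 × 7.85 × 1.03² = 4.13 mA, giving V_DS = V_DD − I_D R_D = 4.76 − 4.13 × 0.509 = 2.66 V.
V_DS = 2.66 V ≥ V_ov = 1.03 V, confirming saturation.

I_D = 4.13 mA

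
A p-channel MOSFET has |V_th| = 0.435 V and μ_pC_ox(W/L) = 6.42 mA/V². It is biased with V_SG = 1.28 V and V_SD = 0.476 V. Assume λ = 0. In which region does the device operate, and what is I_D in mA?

Triode; I_D = 1.85 mA

V_ov = V_SG − |V_th| = 1.28 − 0.435 = 0.845 V.
Since V_SD = 0.476 V < V_ov = 0.845 V, the device is in the triode region.
I_D = k_p [V_ov · V_SD − ½ V_SD²] = 6.42 × [0.845 × 0.476 − 0.5 × 0.476²] = 1.85 mA.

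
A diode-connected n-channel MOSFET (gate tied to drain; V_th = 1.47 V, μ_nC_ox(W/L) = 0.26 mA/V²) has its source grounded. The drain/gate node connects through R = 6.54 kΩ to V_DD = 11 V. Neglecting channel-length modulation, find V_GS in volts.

V_GS = 4.28 V

With gate tied to drain, V_GS = V_DS ≥ V_GS − V_th, so the device is in saturation.
KCL at the drain: ½ k_n (V_GS − V_th)² = (V_DD − V_GS)/R.
Let x = V_GS − 1.47. Then 0.85 x² + x − 9.53 = 0, giving x = 2.81 V (positive root), so V_GS = 4.28 V.
I_D = (V_DD − V_GS)/R = (11 − 4.28) / 6.54 = 1.03 mA.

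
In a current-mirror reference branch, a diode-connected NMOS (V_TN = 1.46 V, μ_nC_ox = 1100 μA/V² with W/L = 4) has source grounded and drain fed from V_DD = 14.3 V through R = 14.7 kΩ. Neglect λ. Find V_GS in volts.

V_GS = 2.07 V

With gate tied to drain, V_GS = V_DS ≥ V_GS − V_TN, so the device is in saturation.
k_n = μ_nC_ox · (W/L) = 4.4 mA/V².
KCL at the drain: ½ k_n (V_GS − V_TN)² = (V_DD − V_GS)/R.
Let x = V_GS − 1.46. Then 32.3 x² + x − 12.84 = 0, giving x = 0.615 V (positive root), so V_GS = 2.07 V.
I_D = (V_DD − V_GS)/R = (14.3 − 2.07) / 14.7 = 0.832 mA.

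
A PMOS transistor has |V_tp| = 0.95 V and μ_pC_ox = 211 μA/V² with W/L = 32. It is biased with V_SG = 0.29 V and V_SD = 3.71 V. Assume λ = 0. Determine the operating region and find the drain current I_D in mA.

Cutoff; I_D = 0 mA

V_SG = 0.29 V < |V_tp| = 0.95 V, so the transistor is in cutoff.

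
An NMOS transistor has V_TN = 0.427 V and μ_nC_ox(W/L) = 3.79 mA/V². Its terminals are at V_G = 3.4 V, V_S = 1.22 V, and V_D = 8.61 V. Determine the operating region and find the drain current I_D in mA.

V_GS = V_G − V_S = 3.4 − 1.22 = 2.18 V; V_DS = V_D − V_S = 8.61 − 1.22 = 7.39 V.
V_ov = V_GS − V_TN = 2.18 − 0.427 = 1.75 V.
Since V_DS = 7.39 V ≥ V_ov = 1.75 V, the device is in saturation.
I_D = ½ k_n V_ov² = 0.5 × 3.79 × 1.75² = 5.82 mA.

Saturation; I_D = 5.82 mA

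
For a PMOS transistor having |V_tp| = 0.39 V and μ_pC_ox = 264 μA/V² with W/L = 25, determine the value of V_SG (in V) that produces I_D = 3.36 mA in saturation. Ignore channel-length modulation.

V_SG = 1.40 V

k_p = μ_pC_ox · (W/L) = 6.6 mA/V².
In saturation I_D = ½ k_p (V_SG − |V_tp|)², so V_SG − |V_tp| = √(2 I_D / k_p) = √(2 × 3.36 / 6.6) = 1.01 V.
V_SG = 0.39 + 1.01 = 1.4 V.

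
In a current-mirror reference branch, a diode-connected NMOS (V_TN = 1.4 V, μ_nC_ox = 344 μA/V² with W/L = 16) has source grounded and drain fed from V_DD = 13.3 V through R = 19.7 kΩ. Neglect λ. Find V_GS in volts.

With gate tied to drain, V_GS = V_DS ≥ V_GS − V_TN, so the device is in saturation.
k_n = μ_nC_ox · (W/L) = 5.504 mA/V².
KCL at the drain: ½ k_n (V_GS − V_TN)² = (V_DD − V_GS)/R.
Let x = V_GS − 1.4. Then 54.2 x² + x − 11.9 = 0, giving x = 0.459 V (positive root), so V_GS = 1.86 V.
I_D = (V_DD − V_GS)/R = (13.3 − 1.86) / 19.7 = 0.581 mA.

V_GS = 1.86 V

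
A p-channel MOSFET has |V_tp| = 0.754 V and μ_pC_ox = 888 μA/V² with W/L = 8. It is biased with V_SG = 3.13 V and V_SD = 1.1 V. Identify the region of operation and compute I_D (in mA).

Triode; I_D = 14.3 mA

k_p = μ_pC_ox · (W/L) = 7.104 mA/V².
V_ov = V_SG − |V_tp| = 3.13 − 0.754 = 2.38 V.
Since V_SD = 1.1 V < V_ov = 2.38 V, the device is in the triode region.
I_D = k_p [V_ov · V_SD − ½ V_SD²] = 7.104 × [2.38 × 1.1 − 0.5 × 1.1²] = 14.3 mA.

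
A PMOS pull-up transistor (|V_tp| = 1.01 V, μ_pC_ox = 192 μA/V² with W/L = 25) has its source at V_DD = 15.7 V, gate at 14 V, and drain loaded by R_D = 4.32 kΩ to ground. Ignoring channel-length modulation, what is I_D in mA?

I_D = 1.14 mA

V_SG = V_DD − V_G = 15.7 − 14 = 1.7 V, so V_ov = 1.7 − 1.01 = 0.69 V.
k_p = μ_pC_ox · (W/L) = 4.8 mA/V².
Assume saturation: I_D = ½ k_p V_ov² = 0.5 × 4.8 × 0.69² = 1.14 mA, giving V_SD = V_DD − I_D R_D = 15.7 − 1.14 × 4.32 = 10.8 V.
V_SD = 10.8 V ≥ V_ov = 0.69 V, confirming saturation.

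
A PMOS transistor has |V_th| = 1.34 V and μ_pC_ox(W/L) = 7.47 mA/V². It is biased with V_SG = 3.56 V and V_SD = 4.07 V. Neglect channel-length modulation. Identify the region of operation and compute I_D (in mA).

Saturation; I_D = 18.4 mA

V_ov = V_SG − |V_th| = 3.56 − 1.34 = 2.22 V.
Since V_SD = 4.07 V ≥ V_ov = 2.22 V, the device is in saturation.
I_D = ½ k_p V_ov² = 0.5 × 7.47 × 2.22² = 18.4 mA.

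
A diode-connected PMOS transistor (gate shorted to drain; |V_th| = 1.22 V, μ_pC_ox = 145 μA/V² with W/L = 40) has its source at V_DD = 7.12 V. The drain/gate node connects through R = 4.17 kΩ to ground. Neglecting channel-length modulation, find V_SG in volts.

With gate tied to drain, V_SG = V_SD ≥ V_SG − |V_th|, so the device is in saturation.
k_p = μ_pC_ox · (W/L) = 5.8 mA/V².
KCL at the drain: ½ k_p (V_SG − |V_th|)² = (V_DD − V_SG)/R.
Let x = V_SG − 1.22. Then 12.1 x² + x − 5.9 = 0, giving x = 0.658 V (positive root), so V_SG = 1.88 V.
I_D = (V_DD − V_SG)/R = (7.12 − 1.88) / 4.17 = 1.26 mA.

V_SG = 1.88 V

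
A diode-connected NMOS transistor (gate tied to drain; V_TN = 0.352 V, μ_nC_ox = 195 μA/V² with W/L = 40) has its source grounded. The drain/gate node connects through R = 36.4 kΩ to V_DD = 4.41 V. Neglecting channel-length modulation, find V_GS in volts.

With gate tied to drain, V_GS = V_DS ≥ V_GS − V_TN, so the device is in saturation.
k_n = μ_nC_ox · (W/L) = 7.8 mA/V².
KCL at the drain: ½ k_n (V_GS − V_TN)² = (V_DD − V_GS)/R.
Let x = V_GS − 0.352. Then 142 x² + x − 4.058 = 0, giving x = 0.166 V (positive root), so V_GS = 0.518 V.
I_D = (V_DD − V_GS)/R = (4.41 − 0.518) / 36.4 = 0.107 mA.

V_GS = 0.518 V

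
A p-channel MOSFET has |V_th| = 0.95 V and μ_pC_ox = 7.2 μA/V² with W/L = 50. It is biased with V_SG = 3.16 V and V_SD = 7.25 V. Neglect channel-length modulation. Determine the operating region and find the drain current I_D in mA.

Saturation; I_D = 0.879 mA

k_p = μ_pC_ox · (W/L) = 0.36 mA/V².
V_ov = V_SG − |V_th| = 3.16 − 0.95 = 2.21 V.
Since V_SD = 7.25 V ≥ V_ov = 2.21 V, the device is in saturation.
I_D = ½ k_p V_ov² = 0.5 × 0.36 × 2.21² = 0.879 mA.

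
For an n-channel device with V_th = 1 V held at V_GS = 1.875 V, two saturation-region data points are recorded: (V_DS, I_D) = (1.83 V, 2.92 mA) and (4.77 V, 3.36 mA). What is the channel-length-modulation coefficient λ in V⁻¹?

λ = 0.0566 V⁻¹

With V_GS fixed, I_D ∝ (1 + λ V_DS) in saturation, so I_D2/I_D1 = (1 + λ V_DS2)/(1 + λ V_DS1).
3.36/2.92 = 1.151 = (1 + 4.77 λ)/(1 + 1.83 λ).
Solving: λ (I_D1 V_DS2 − I_D2 V_DS1) = I_D2 − I_D1, so λ = (3.36 − 2.92) / (2.92 × 4.77 − 3.36 × 1.83) = 0.44 / 7.78 = 0.0566 V⁻¹.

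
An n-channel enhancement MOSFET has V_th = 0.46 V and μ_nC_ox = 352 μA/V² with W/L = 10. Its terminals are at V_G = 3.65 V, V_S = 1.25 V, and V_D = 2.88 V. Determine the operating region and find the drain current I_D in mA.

V_GS = V_G − V_S = 3.65 − 1.25 = 2.4 V; V_DS = V_D − V_S = 2.88 − 1.25 = 1.63 V.
k_n = μ_nC_ox · (W/L) = 3.52 mA/V².
V_ov = V_GS − V_th = 2.4 − 0.46 = 1.94 V.
Since V_DS = 1.63 V < V_ov = 1.94 V, the device is in the triode region.
I_D = k_n [V_ov · V_DS − ½ V_DS²] = 3.52 × [1.94 × 1.63 − 0.5 × 1.63²] = 6.45 mA.

Triode; I_D = 6.45 mA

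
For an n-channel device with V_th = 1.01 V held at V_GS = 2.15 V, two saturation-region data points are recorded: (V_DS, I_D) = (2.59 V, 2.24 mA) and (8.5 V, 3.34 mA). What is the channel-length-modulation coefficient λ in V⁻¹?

λ = 0.106 V⁻¹

With V_GS fixed, I_D ∝ (1 + λ V_DS) in saturation, so I_D2/I_D1 = (1 + λ V_DS2)/(1 + λ V_DS1).
3.34/2.24 = 1.491 = (1 + 8.5 λ)/(1 + 2.59 λ).
Solving: λ (I_D1 V_DS2 − I_D2 V_DS1) = I_D2 − I_D1, so λ = (3.34 − 2.24) / (2.24 × 8.5 − 3.34 × 2.59) = 1.1 / 10.4 = 0.106 V⁻¹.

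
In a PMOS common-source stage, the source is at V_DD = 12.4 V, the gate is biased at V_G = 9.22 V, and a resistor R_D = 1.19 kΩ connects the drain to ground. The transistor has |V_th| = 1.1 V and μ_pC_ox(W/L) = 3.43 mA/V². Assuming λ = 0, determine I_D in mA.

V_SG = V_DD − V_G = 12.4 − 9.22 = 3.18 V, so V_ov = 3.18 − 1.1 = 2.08 V.
Assume saturation: I_D = ½ k_p V_ov² = 0.5 × 3.43 × 2.08² = 7.42 mA, giving V_SD = V_DD − I_D R_D = 12.4 − 7.42 × 1.19 = 3.57 V.
V_SD = 3.57 V ≥ V_ov = 2.08 V, confirming saturation.

I_D = 7.42 mA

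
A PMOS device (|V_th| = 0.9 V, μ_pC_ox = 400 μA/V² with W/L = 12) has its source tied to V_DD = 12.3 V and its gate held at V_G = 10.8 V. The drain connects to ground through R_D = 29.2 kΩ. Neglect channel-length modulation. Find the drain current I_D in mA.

I_D = 0.415 mA

V_SG = V_DD − V_G = 12.3 − 10.8 = 1.5 V, so V_ov = 1.5 − 0.9 = 0.6 V.
k_p = μ_pC_ox · (W/L) = 4.8 mA/V².
Assume saturation: I_D = ½ k_p V_ov² = 0.5 × 4.8 × 0.6² = 0.864 mA, giving V_SD = V_DD − I_D R_D = 12.3 − 0.864 × 29.2 = -12.9 V.
But -12.9 V < V_ov = 0.6 V, so the device is actually in triode.
In triode I_D = k_p[V_ov V_SD − ½ V_SD²] and I_D = (V_DD − V_SD)/R_D. Equating: 70.1 V_SD² − 85.1 V_SD + 12.3 = 0, giving V_SD = 0.168 V (the root below V_ov).
I_D = (12.3 − 0.168) / 29.2 = 0.415 mA.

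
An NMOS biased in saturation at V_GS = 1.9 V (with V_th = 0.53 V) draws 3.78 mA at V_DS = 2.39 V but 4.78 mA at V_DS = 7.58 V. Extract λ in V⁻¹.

λ = 0.0580 V⁻¹

With V_GS fixed, I_D ∝ (1 + λ V_DS) in saturation, so I_D2/I_D1 = (1 + λ V_DS2)/(1 + λ V_DS1).
4.78/3.78 = 1.265 = (1 + 7.58 λ)/(1 + 2.39 λ).
Solving: λ (I_D1 V_DS2 − I_D2 V_DS1) = I_D2 − I_D1, so λ = (4.78 − 3.78) / (3.78 × 7.58 − 4.78 × 2.39) = 1 / 17.2 = 0.058 V⁻¹.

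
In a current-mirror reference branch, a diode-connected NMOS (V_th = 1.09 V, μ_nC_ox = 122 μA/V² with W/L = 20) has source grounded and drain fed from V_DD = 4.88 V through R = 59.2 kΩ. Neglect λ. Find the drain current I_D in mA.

I_D = 0.0603 mA

With gate tied to drain, V_GS = V_DS ≥ V_GS − V_th, so the device is in saturation.
k_n = μ_nC_ox · (W/L) = 2.44 mA/V².
KCL at the drain: ½ k_n (V_GS − V_th)² = (V_DD − V_GS)/R.
Let x = V_GS − 1.09. Then 72.2 x² + x − 3.79 = 0, giving x = 0.222 V (positive root), so V_GS = 1.31 V.
I_D = (V_DD − V_GS)/R = (4.88 − 1.31) / 59.2 = 0.0603 mA.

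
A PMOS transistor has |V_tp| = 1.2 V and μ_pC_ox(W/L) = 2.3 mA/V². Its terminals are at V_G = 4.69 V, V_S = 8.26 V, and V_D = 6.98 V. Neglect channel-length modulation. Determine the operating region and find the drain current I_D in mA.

V_SG = V_S − V_G = 8.26 − 4.69 = 3.57 V; V_SD = V_S − V_D = 8.26 − 6.98 = 1.28 V.
V_ov = V_SG − |V_tp| = 3.57 − 1.2 = 2.37 V.
Since V_SD = 1.28 V < V_ov = 2.37 V, the device is in the triode region.
I_D = k_p [V_ov · V_SD − ½ V_SD²] = 2.3 × [2.37 × 1.28 − 0.5 × 1.28²] = 5.09 mA.

Triode; I_D = 5.09 mA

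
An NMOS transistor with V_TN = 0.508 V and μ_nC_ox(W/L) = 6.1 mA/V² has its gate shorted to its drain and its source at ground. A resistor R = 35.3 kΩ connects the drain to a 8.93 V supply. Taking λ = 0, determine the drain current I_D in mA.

With gate tied to drain, V_GS = V_DS ≥ V_GS − V_TN, so the device is in saturation.
KCL at the drain: ½ k_n (V_GS − V_TN)² = (V_DD − V_GS)/R.
Let x = V_GS − 0.508. Then 108 x² + x − 8.422 = 0, giving x = 0.275 V (positive root), so V_GS = 0.783 V.
I_D = (V_DD − V_GS)/R = (8.93 − 0.783) / 35.3 = 0.231 mA.

I_D = 0.231 mA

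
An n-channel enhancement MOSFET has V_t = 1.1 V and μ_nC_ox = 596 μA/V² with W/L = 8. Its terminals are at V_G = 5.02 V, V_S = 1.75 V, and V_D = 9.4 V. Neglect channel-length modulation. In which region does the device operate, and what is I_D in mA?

V_GS = V_G − V_S = 5.02 − 1.75 = 3.27 V; V_DS = V_D − V_S = 9.4 − 1.75 = 7.65 V.
k_n = μ_nC_ox · (W/L) = 4.768 mA/V².
V_ov = V_GS − V_t = 3.27 − 1.1 = 2.17 V.
Since V_DS = 7.65 V ≥ V_ov = 2.17 V, the device is in saturation.
I_D = ½ k_n V_ov² = 0.5 × 4.768 × 2.17² = 11.2 mA.

Saturation; I_D = 11.2 mA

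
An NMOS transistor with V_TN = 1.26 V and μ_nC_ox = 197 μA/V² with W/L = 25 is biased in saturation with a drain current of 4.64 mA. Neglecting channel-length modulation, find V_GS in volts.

k_n = μ_nC_ox · (W/L) = 4.925 mA/V².
In saturation I_D = ½ k_n (V_GS − V_TN)², so V_GS − V_TN = √(2 I_D / k_n) = √(2 × 4.64 / 4.925) = 1.37 V.
V_GS = 1.26 + 1.37 = 2.63 V.

V_GS = 2.63 V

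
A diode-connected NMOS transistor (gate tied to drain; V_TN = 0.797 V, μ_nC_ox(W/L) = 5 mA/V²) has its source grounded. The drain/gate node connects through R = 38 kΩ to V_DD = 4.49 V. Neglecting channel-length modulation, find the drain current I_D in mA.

I_D = 0.0921 mA

With gate tied to drain, V_GS = V_DS ≥ V_GS − V_TN, so the device is in saturation.
KCL at the drain: ½ k_n (V_GS − V_TN)² = (V_DD − V_GS)/R.
Let x = V_GS − 0.797. Then 95 x² + x − 3.693 = 0, giving x = 0.192 V (positive root), so V_GS = 0.989 V.
I_D = (V_DD − V_GS)/R = (4.49 − 0.989) / 38 = 0.0921 mA.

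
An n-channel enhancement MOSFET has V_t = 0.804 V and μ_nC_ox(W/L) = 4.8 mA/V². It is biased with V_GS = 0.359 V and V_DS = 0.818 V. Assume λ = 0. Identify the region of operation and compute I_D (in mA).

V_GS = 0.359 V < V_t = 0.804 V, so the transistor is in cutoff.

Cutoff; I_D = 0 mA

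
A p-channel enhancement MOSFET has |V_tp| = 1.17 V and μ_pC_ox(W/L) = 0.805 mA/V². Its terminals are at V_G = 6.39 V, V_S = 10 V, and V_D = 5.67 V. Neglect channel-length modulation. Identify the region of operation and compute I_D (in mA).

Saturation; I_D = 2.40 mA

V_SG = V_S − V_G = 10 − 6.39 = 3.61 V; V_SD = V_S − V_D = 10 − 5.67 = 4.33 V.
V_ov = V_SG − |V_tp| = 3.61 − 1.17 = 2.44 V.
Since V_SD = 4.33 V ≥ V_ov = 2.44 V, the device is in saturation.
I_D = ½ k_p V_ov² = 0.5 × 0.805 × 2.44² = 2.4 mA.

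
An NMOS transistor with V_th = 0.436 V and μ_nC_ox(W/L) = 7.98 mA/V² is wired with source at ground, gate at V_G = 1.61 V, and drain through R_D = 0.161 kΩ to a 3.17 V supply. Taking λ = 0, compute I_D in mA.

V_GS = V_G = 1.61 V, so V_ov = 1.61 − 0.436 = 1.17 V.
Assume saturation: I_D = ½ k_n V_ov² = 0.5 × 7.98 × 1.17² = 5.5 mA, giving V_DS = V_DD − I_D R_D = 3.17 − 5.5 × 0.161 = 2.28 V.
V_DS = 2.28 V ≥ V_ov = 1.17 V, confirming saturation.

I_D = 5.50 mA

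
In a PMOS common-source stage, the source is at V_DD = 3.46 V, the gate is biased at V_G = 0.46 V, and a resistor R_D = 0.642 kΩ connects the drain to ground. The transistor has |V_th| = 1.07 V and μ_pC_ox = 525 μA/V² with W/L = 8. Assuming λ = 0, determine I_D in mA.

V_SG = V_DD − V_G = 3.46 − 0.46 = 3 V, so V_ov = 3 − 1.07 = 1.93 V.
k_p = μ_pC_ox · (W/L) = 4.2 mA/V².
Assume saturation: I_D = ½ k_p V_ov² = 0.5 × 4.2 × 1.93² = 7.82 mA, giving V_SD = V_DD − I_D R_D = 3.46 − 7.82 × 0.642 = -1.56 V.
But -1.56 V < V_ov = 1.93 V, so the device is actually in triode.
In triode I_D = k_p[V_ov V_SD − ½ V_SD²] and I_D = (V_DD − V_SD)/R_D. Equating: 1.35 V_SD² − 6.204 V_SD + 3.46 = 0, giving V_SD = 0.649 V (the root below V_ov).
I_D = (3.46 − 0.649) / 0.642 = 4.38 mA.

I_D = 4.38 mA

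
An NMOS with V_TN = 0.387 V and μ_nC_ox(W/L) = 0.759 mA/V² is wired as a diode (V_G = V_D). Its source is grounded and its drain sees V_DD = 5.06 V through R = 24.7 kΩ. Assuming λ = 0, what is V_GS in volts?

V_GS = 1.04 V

With gate tied to drain, V_GS = V_DS ≥ V_GS − V_TN, so the device is in saturation.
KCL at the drain: ½ k_n (V_GS − V_TN)² = (V_DD − V_GS)/R.
Let x = V_GS − 0.387. Then 9.37 x² + x − 4.673 = 0, giving x = 0.655 V (positive root), so V_GS = 1.04 V.
I_D = (V_DD − V_GS)/R = (5.06 − 1.04) / 24.7 = 0.163 mA.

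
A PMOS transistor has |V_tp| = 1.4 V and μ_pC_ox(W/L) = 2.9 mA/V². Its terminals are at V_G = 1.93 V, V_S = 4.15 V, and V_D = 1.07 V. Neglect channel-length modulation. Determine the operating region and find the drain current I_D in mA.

V_SG = V_S − V_G = 4.15 − 1.93 = 2.22 V; V_SD = V_S − V_D = 4.15 − 1.07 = 3.08 V.
V_ov = V_SG − |V_tp| = 2.22 − 1.4 = 0.82 V.
Since V_SD = 3.08 V ≥ V_ov = 0.82 V, the device is in saturation.
I_D = ½ k_p V_ov² = 0.5 × 2.9 × 0.82² = 0.975 mA.

Saturation; I_D = 0.975 mA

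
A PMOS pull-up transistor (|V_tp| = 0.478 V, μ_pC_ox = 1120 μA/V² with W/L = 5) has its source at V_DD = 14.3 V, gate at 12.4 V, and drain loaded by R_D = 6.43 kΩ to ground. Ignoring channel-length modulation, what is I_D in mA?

V_SG = V_DD − V_G = 14.3 − 12.4 = 1.9 V, so V_ov = 1.9 − 0.478 = 1.42 V.
k_p = μ_pC_ox · (W/L) = 5.6 mA/V².
Assume saturation: I_D = ½ k_p V_ov² = 0.5 × 5.6 × 1.42² = 5.66 mA, giving V_SD = V_DD − I_D R_D = 14.3 − 5.66 × 6.43 = -22.1 V.
But -22.1 V < V_ov = 1.42 V, so the device is actually in triode.
In triode I_D = k_p[V_ov V_SD − ½ V_SD²] and I_D = (V_DD − V_SD)/R_D. Equating: 18 V_SD² − 52.2 V_SD + 14.3 = 0, giving V_SD = 0.306 V (the root below V_ov).
I_D = (14.3 − 0.306) / 6.43 = 2.18 mA.

I_D = 2.18 mA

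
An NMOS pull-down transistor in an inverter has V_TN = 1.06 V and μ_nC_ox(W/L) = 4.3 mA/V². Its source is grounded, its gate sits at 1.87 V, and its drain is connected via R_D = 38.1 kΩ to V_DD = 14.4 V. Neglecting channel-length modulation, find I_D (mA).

I_D = 0.375 mA

V_GS = V_G = 1.87 V, so V_ov = 1.87 − 1.06 = 0.81 V.
Assume saturation: I_D = ½ k_n V_ov² = 0.5 × 4.3 × 0.81² = 1.41 mA, giving V_DS = V_DD − I_D R_D = 14.4 − 1.41 × 38.1 = -39.3 V.
But -39.3 V < V_ov = 0.81 V, so the device is actually in triode.
In triode I_D = k_n[V_ov V_DS − ½ V_DS²] and I_D = (V_DD − V_DS)/R_D. Equating: 81.9 V_DS² − 133.7 V_DS + 14.4 = 0, giving V_DS = 0.116 V (the root below V_ov).
I_D = (14.4 − 0.116) / 38.1 = 0.375 mA.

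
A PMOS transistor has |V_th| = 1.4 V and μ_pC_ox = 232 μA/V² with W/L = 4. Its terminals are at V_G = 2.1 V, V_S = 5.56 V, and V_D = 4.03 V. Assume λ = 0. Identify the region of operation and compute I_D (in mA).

Triode; I_D = 1.84 mA

V_SG = V_S − V_G = 5.56 − 2.1 = 3.46 V; V_SD = V_S − V_D = 5.56 − 4.03 = 1.53 V.
k_p = μ_pC_ox · (W/L) = 0.928 mA/V².
V_ov = V_SG − |V_th| = 3.46 − 1.4 = 2.06 V.
Since V_SD = 1.53 V < V_ov = 2.06 V, the device is in the triode region.
I_D = k_p [V_ov · V_SD − ½ V_SD²] = 0.928 × [2.06 × 1.53 − 0.5 × 1.53²] = 1.84 mA.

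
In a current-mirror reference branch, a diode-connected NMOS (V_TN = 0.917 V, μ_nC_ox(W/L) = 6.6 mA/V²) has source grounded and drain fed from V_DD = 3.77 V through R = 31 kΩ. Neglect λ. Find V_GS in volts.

With gate tied to drain, V_GS = V_DS ≥ V_GS − V_TN, so the device is in saturation.
KCL at the drain: ½ k_n (V_GS − V_TN)² = (V_DD − V_GS)/R.
Let x = V_GS − 0.917. Then 102 x² + x − 2.853 = 0, giving x = 0.162 V (positive root), so V_GS = 1.08 V.
I_D = (V_DD − V_GS)/R = (3.77 − 1.08) / 31 = 0.0868 mA.

V_GS = 1.08 V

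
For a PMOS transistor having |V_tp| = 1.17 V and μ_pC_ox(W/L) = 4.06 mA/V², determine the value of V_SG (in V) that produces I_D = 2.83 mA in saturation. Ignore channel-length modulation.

In saturation I_D = ½ k_p (V_SG − |V_tp|)², so V_SG − |V_tp| = √(2 I_D / k_p) = √(2 × 2.83 / 4.06) = 1.18 V.
V_SG = 1.17 + 1.18 = 2.35 V.

V_SG = 2.35 V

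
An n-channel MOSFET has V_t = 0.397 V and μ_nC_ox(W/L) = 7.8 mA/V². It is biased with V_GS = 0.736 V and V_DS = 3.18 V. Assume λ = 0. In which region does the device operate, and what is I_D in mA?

V_ov = V_GS − V_t = 0.736 − 0.397 = 0.339 V.
Since V_DS = 3.18 V ≥ V_ov = 0.339 V, the device is in saturation.
I_D = ½ k_n V_ov² = 0.5 × 7.8 × 0.339² = 0.448 mA.

Saturation; I_D = 0.448 mA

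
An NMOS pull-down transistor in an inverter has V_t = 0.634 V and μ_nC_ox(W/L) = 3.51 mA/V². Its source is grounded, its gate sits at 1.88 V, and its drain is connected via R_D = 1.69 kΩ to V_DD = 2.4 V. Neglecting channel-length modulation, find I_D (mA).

V_GS = V_G = 1.88 V, so V_ov = 1.88 − 0.634 = 1.25 V.
Assume saturation: I_D = ½ k_n V_ov² = 0.5 × 3.51 × 1.25² = 2.72 mA, giving V_DS = V_DD − I_D R_D = 2.4 − 2.72 × 1.69 = -2.2 V.
But -2.2 V < V_ov = 1.25 V, so the device is actually in triode.
In triode I_D = k_n[V_ov V_DS − ½ V_DS²] and I_D = (V_DD − V_DS)/R_D. Equating: 2.97 V_DS² − 8.391 V_DS + 2.4 = 0, giving V_DS = 0.323 V (the root below V_ov).
I_D = (2.4 − 0.323) / 1.69 = 1.23 mA.

I_D = 1.23 mA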